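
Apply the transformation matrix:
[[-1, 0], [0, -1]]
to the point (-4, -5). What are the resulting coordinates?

Matrix multiplication:
[[-1, 0], [0, -1]] × [-4, -5]ᵀ
= [(-1)(-4) + (0)(-5), (0)(-4) + (-1)(-5)]ᵀ
= [4, 5]ᵀ
Result: (4, 5)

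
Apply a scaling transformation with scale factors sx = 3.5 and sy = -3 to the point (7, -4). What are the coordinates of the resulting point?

Scaling matrix:
[[3.50, 0], [0, -3]]
Result: (7 × 3.5, -4 × -3) = (24.5, 12)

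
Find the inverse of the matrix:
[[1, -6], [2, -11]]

For [[a,b],[c,d]], inverse = (1/det)·[[d,-b],[-c,a]]
det = (1)(-11) - (-6)(2) = -11 - -12 = 1
Inverse = [[-11, 6], [-2, 1]]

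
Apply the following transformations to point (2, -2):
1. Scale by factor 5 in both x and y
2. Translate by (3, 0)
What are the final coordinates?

Step 1: Scale (2, -2) by 5 → (10, -10)
Step 2: Translate by (3, 0) → (13, -10)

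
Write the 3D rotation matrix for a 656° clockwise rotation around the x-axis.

Rotation matrix for clockwise 656° around x-axis:
A clockwise rotation by 656° is a counterclockwise rotation by -656°.
cos(-656°) = 0.4384, sin(-656°) = 0.8988
Result: [[1, 0, 0], [0, 0.4384, -0.8988], [0, 0.8988, 0.4384]]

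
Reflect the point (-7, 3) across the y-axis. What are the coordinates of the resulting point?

Reflection across y-axis: (-7, 3) → (7, 3)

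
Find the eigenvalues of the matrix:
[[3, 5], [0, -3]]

Characteristic equation: det(A - λI) = 0
λ² - (trace)λ + (det) = 0
trace = 3 + -3 = 0, det = (3)(-3) - (5)(0) = -9
λ² - (0)λ + (-9) = 0
λ = (0 ± √((0)² - 4·(-9))) / 2 = (0 ± √36) / 2
Solving: λ = -3, 3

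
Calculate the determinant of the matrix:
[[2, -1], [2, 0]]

For a 2×2 matrix [[a, b], [c, d]], det = ad - bc
det = (2)(0) - (-1)(2) = 0 - -2 = 2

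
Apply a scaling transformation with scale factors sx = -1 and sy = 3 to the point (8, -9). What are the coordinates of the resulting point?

Scaling matrix:
[[-1, 0], [0, 3]]
Result: (8 × -1, -9 × 3) = (-8, -27)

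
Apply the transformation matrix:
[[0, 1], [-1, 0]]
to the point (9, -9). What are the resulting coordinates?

Matrix multiplication:
[[0, 1], [-1, 0]] × [9, -9]ᵀ
= [(0)(9) + (1)(-9), (-1)(9) + (0)(-9)]ᵀ
= [-9, -9]ᵀ
Result: (-9, -9)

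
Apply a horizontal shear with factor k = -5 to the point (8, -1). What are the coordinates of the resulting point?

Shear matrix for horizontal shear with factor k = -5:
[[1, -5], [0, 1]]
Result: (8, -1) → (13, -1)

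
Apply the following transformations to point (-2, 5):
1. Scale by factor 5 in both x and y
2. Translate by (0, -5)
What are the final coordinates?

Step 1: Scale (-2, 5) by 5 → (-10, 25)
Step 2: Translate by (0, -5) → (-10, 20)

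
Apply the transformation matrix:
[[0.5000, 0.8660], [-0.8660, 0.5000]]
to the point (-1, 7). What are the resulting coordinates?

Matrix multiplication:
[[0.5000, 0.8660], [-0.8660, 0.5000]] × [-1, 7]ᵀ
= [(0.5000)(-1) + (0.8660)(7), (-0.8660)(-1) + (0.5000)(7)]ᵀ
= [5.5620, 4.3660]ᵀ
Result: (5.5620, 4.3660)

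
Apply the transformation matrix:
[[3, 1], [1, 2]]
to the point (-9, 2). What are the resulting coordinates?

Matrix multiplication:
[[3, 1], [1, 2]] × [-9, 2]ᵀ
= [(3)(-9) + (1)(2), (1)(-9) + (2)(2)]ᵀ
= [-25, -5]ᵀ
Result: (-25, -5)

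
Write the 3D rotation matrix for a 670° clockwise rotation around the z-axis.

Rotation matrix for clockwise 670° around z-axis:
A clockwise rotation by 670° is a counterclockwise rotation by -670°.
cos(-670°) = 0.6428, sin(-670°) = 0.7660
Result: [[0.6428, -0.7660, 0], [0.7660, 0.6428, 0], [0, 0, 1]]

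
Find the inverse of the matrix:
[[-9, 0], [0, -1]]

For [[a,b],[c,d]], inverse = (1/det)·[[d,-b],[-c,a]]
det = (-9)(-1) - (0)(0) = 9 - 0 = 9
Inverse = (1/9)·[[-1, 0], [0, -9]]
= [[-1/9, 0], [0, -1]]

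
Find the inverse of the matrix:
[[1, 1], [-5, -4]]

For [[a,b],[c,d]], inverse = (1/det)·[[d,-b],[-c,a]]
det = (1)(-4) - (1)(-5) = -4 - -5 = 1
Inverse = [[-4, -1], [5, 1]]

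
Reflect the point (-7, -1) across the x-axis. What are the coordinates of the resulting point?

Reflection across x-axis: (-7, -1) → (-7, 1)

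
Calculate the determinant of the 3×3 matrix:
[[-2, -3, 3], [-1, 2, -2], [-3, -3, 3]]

Expansion along first row:
det = -2·det([[2,-2],[-3,3]]) - -3·det([[-1,-2],[-3,3]]) + 3·det([[-1,2],[-3,-3]])
    = -2·(2·3 - -2·-3) - -3·(-1·3 - -2·-3) + 3·(-1·-3 - 2·-3)
    = -2·0 - -3·-9 + 3·9
    = 0 + -27 + 27 = 0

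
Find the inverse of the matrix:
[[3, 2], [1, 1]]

For [[a,b],[c,d]], inverse = (1/det)·[[d,-b],[-c,a]]
det = (3)(1) - (2)(1) = 3 - 2 = 1
Inverse = [[1, -2], [-1, 3]]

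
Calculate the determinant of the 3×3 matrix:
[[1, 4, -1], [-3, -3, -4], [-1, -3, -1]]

Expansion along first row:
det = 1·det([[-3,-4],[-3,-1]]) - 4·det([[-3,-4],[-1,-1]]) + -1·det([[-3,-3],[-1,-3]])
    = 1·(-3·-1 - -4·-3) - 4·(-3·-1 - -4·-1) + -1·(-3·-3 - -3·-1)
    = 1·-9 - 4·-1 + -1·6
    = -9 + 4 + -6 = -11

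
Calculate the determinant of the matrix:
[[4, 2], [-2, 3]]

For a 2×2 matrix [[a, b], [c, d]], det = ad - bc
det = (4)(3) - (2)(-2) = 12 - -4 = 16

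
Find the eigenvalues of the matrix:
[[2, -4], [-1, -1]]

Characteristic equation: det(A - λI) = 0
λ² - (trace)λ + (det) = 0
trace = 2 + -1 = 1, det = (2)(-1) - (-4)(-1) = -6
λ² - (1)λ + (-6) = 0
λ = (1 ± √((1)² - 4·(-6))) / 2 = (1 ± √25) / 2
Solving: λ = -2, 3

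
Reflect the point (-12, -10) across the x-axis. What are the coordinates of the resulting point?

Reflection across x-axis: (-12, -10) → (-12, 10)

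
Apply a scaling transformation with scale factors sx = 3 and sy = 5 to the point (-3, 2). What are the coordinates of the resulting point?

Scaling matrix:
[[3, 0], [0, 5]]
Result: (-3 × 3, 2 × 5) = (-9, 10)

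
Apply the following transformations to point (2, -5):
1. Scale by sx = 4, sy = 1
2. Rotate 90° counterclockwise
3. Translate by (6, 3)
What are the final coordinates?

Step 1: Scale → (8, -5)
Step 2: Rotate 90° → (5, 8)
Step 3: Translate → (11, 11)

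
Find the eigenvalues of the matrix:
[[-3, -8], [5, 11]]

Characteristic equation: det(A - λI) = 0
λ² - (trace)λ + (det) = 0
trace = -3 + 11 = 8, det = (-3)(11) - (-8)(5) = 7
λ² - (8)λ + (7) = 0
λ = (8 ± √((8)² - 4·(7))) / 2 = (8 ± √36) / 2
Solving: λ = 1, 7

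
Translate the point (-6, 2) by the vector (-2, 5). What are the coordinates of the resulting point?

Translation by (-2, 5) (homogeneous matrix [[1, 0, -2], [0, 1, 5], [0, 0, 1]]):
x' = -6 + -2 = -8
y' = 2 + 5 = 7
Result: (-8, 7)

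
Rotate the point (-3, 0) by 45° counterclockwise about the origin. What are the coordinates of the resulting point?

Rotation matrix for 45°: [[cos 45°, -sin 45°], [sin 45°, cos 45°]] ≈ [[0.707107, -0.707107], [0.707107, 0.707107]]
[[0.707107, -0.707107], [0.707107, 0.707107]] × [-3, 0]ᵀ ≈ [-2.1213, -2.1213]ᵀ
Result: (-2.1213, -2.1213)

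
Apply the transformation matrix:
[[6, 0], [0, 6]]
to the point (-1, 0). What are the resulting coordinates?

Matrix multiplication:
[[6, 0], [0, 6]] × [-1, 0]ᵀ
= [(6)(-1) + (0)(0), (0)(-1) + (6)(0)]ᵀ
= [-6, 0]ᵀ
Result: (-6, 0)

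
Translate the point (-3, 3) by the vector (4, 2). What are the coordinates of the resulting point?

Translation by (4, 2) (homogeneous matrix [[1, 0, 4], [0, 1, 2], [0, 0, 1]]):
x' = -3 + 4 = 1
y' = 3 + 2 = 5
Result: (1, 5)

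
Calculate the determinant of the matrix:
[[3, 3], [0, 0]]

For a 2×2 matrix [[a, b], [c, d]], det = ad - bc
det = (3)(0) - (3)(0) = 0 - 0 = 0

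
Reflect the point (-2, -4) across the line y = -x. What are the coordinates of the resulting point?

Reflection across line y = -x: (-2, -4) → (4, 2)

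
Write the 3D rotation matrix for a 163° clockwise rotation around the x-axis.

Rotation matrix for clockwise 163° around x-axis:
A clockwise rotation by 163° is a counterclockwise rotation by -163°.
cos(-163°) = -0.9563, sin(-163°) = -0.2924
Result: [[1, 0, 0], [0, -0.9563, 0.2924], [0, -0.2924, -0.9563]]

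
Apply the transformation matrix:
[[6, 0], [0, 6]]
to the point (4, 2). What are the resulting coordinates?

Matrix multiplication:
[[6, 0], [0, 6]] × [4, 2]ᵀ
= [(6)(4) + (0)(2), (0)(4) + (6)(2)]ᵀ
= [24, 12]ᵀ
Result: (24, 12)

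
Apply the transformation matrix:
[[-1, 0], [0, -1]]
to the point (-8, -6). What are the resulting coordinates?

Matrix multiplication:
[[-1, 0], [0, -1]] × [-8, -6]ᵀ
= [(-1)(-8) + (0)(-6), (0)(-8) + (-1)(-6)]ᵀ
= [8, 6]ᵀ
Result: (8, 6)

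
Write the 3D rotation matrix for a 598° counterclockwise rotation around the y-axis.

Rotation matrix for counterclockwise 598° around y-axis:
cos(598°) = -0.5299, sin(598°) = -0.8480
Result: [[-0.5299, 0, -0.8480], [0, 1, 0], [0.8480, 0, -0.5299]]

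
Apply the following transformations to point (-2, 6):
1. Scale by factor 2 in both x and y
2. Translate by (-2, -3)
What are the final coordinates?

Step 1: Scale (-2, 6) by 2 → (-4, 12)
Step 2: Translate by (-2, -3) → (-6, 9)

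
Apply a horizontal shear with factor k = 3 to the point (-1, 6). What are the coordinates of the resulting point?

Shear matrix for horizontal shear with factor k = 3:
[[1, 3], [0, 1]]
Result: (-1, 6) → (17, 6)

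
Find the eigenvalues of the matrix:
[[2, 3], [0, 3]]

Characteristic equation: det(A - λI) = 0
λ² - (trace)λ + (det) = 0
trace = 2 + 3 = 5, det = (2)(3) - (3)(0) = 6
λ² - (5)λ + (6) = 0
λ = (5 ± √((5)² - 4·(6))) / 2 = (5 ± √1) / 2
Solving: λ = 2, 3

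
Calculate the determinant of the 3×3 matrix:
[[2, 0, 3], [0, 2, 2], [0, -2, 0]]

Expansion along first row:
det = 2·det([[2,2],[-2,0]]) - 0·det([[0,2],[0,0]]) + 3·det([[0,2],[0,-2]])
    = 2·(2·0 - 2·-2) - 0·(0·0 - 2·0) + 3·(0·-2 - 2·0)
    = 2·4 - 0·0 + 3·0
    = 8 + 0 + 0 = 8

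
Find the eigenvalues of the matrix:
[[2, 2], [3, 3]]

Characteristic equation: det(A - λI) = 0
λ² - (trace)λ + (det) = 0
trace = 2 + 3 = 5, det = (2)(3) - (2)(3) = 0
λ² - (5)λ + (0) = 0
λ = (5 ± √((5)² - 4·(0))) / 2 = (5 ± √25) / 2
Solving: λ = 0, 5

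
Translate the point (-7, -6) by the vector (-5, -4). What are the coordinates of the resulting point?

Translation by (-5, -4) (homogeneous matrix [[1, 0, -5], [0, 1, -4], [0, 0, 1]]):
x' = -7 + -5 = -12
y' = -6 + -4 = -10
Result: (-12, -10)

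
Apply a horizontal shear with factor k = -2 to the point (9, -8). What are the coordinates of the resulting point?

Shear matrix for horizontal shear with factor k = -2:
[[1, -2], [0, 1]]
Result: (9, -8) → (25, -8)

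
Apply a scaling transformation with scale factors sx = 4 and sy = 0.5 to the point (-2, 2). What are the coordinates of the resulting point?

Scaling matrix:
[[4, 0], [0, 0.50]]
Result: (-2 × 4, 2 × 0.5) = (-8, 1)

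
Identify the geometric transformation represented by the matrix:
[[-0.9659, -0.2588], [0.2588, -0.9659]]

This matrix represents: rotation by 165° counterclockwise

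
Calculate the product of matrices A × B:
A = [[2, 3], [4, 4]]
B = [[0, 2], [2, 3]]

Matrix multiplication:
C[0][0] = 2×0 + 3×2 = 6
C[0][1] = 2×2 + 3×3 = 13
C[1][0] = 4×0 + 4×2 = 8
C[1][1] = 4×2 + 4×3 = 20
Result: [[6, 13], [8, 20]]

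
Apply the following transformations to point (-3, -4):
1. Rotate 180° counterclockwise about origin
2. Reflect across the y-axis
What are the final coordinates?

Step 1: Rotate 180° → (3, 4)
Step 2: Reflect across y-axis → (-3, 4)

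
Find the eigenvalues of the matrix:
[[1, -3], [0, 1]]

Characteristic equation: det(A - λI) = 0
λ² - (trace)λ + (det) = 0
trace = 1 + 1 = 2, det = (1)(1) - (-3)(0) = 1
λ² - (2)λ + (1) = 0
λ = (2 ± √((2)² - 4·(1))) / 2 = (2 ± √0) / 2
Solving: λ = 1, 1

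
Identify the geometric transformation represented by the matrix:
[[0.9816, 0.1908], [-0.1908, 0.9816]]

This matrix represents: rotation by 349° counterclockwise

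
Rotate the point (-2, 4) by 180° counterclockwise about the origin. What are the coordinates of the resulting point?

Rotation matrix for 180°: [[cos 180°, -sin 180°], [sin 180°, cos 180°]] = [[-1, 0], [0, -1]]
[[-1, 0], [0, -1]] × [-2, 4]ᵀ = [2, -4]ᵀ
Result: (2, -4)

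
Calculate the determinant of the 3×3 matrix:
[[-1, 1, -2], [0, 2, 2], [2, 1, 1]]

Expansion along first row:
det = -1·det([[2,2],[1,1]]) - 1·det([[0,2],[2,1]]) + -2·det([[0,2],[2,1]])
    = -1·(2·1 - 2·1) - 1·(0·1 - 2·2) + -2·(0·1 - 2·2)
    = -1·0 - 1·-4 + -2·-4
    = 0 + 4 + 8 = 12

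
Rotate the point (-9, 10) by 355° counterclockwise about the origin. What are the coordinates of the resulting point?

Rotation matrix for 355°: [[cos 355°, -sin 355°], [sin 355°, cos 355°]] ≈ [[0.996195, 0.087156], [-0.087156, 0.996195]]
[[0.996195, 0.087156], [-0.087156, 0.996195]] × [-9, 10]ᵀ ≈ [-8.0942, 10.7463]ᵀ
Result: (-8.0942, 10.7463)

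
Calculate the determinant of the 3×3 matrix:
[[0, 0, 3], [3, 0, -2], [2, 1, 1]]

Expansion along first row:
det = 0·det([[0,-2],[1,1]]) - 0·det([[3,-2],[2,1]]) + 3·det([[3,0],[2,1]])
    = 0·(0·1 - -2·1) - 0·(3·1 - -2·2) + 3·(3·1 - 0·2)
    = 0·2 - 0·7 + 3·3
    = 0 + 0 + 9 = 9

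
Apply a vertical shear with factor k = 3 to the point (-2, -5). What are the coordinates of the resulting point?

Shear matrix for vertical shear with factor k = 3:
[[1, 0], [3, 1]]
Result: (-2, -5) → (-2, -11)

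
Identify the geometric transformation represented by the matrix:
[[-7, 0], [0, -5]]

This matrix represents: non-uniform scaling by sx = -7, sy = -5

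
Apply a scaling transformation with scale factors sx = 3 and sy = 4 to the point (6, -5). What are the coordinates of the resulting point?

Scaling matrix:
[[3, 0], [0, 4]]
Result: (6 × 3, -5 × 4) = (18, -20)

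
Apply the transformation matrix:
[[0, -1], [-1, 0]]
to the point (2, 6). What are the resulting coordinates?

Matrix multiplication:
[[0, -1], [-1, 0]] × [2, 6]ᵀ
= [(0)(2) + (-1)(6), (-1)(2) + (0)(6)]ᵀ
= [-6, -2]ᵀ
Result: (-6, -2)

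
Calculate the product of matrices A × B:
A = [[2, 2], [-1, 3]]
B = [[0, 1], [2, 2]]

Matrix multiplication:
C[0][0] = 2×0 + 2×2 = 4
C[0][1] = 2×1 + 2×2 = 6
C[1][0] = -1×0 + 3×2 = 6
C[1][1] = -1×1 + 3×2 = 5
Result: [[4, 6], [6, 5]]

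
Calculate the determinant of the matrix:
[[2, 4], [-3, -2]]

For a 2×2 matrix [[a, b], [c, d]], det = ad - bc
det = (2)(-2) - (4)(-3) = -4 - -12 = 8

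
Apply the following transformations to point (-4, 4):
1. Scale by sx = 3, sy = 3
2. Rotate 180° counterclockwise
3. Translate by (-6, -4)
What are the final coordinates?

Step 1: Scale → (-12, 12)
Step 2: Rotate 180° → (12, -12)
Step 3: Translate → (6, -16)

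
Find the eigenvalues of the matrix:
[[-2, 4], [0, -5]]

Characteristic equation: det(A - λI) = 0
λ² - (trace)λ + (det) = 0
trace = -2 + -5 = -7, det = (-2)(-5) - (4)(0) = 10
λ² - (-7)λ + (10) = 0
λ = (-7 ± √((-7)² - 4·(10))) / 2 = (-7 ± √9) / 2
Solving: λ = -5, -2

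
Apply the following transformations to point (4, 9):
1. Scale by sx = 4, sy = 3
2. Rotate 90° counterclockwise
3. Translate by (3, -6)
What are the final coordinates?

Step 1: Scale → (16, 27)
Step 2: Rotate 90° → (-27, 16)
Step 3: Translate → (-24, 10)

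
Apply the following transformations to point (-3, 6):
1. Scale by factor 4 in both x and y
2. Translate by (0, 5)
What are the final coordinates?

Step 1: Scale (-3, 6) by 4 → (-12, 24)
Step 2: Translate by (0, 5) → (-12, 29)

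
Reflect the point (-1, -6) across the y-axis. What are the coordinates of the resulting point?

Reflection across y-axis: (-1, -6) → (1, -6)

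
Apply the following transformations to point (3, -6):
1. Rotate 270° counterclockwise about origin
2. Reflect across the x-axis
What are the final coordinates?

Step 1: Rotate 270° → (-6, -3)
Step 2: Reflect across x-axis → (-6, 3)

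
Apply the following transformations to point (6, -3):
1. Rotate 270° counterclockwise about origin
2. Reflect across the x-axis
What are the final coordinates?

Step 1: Rotate 270° → (-3, -6)
Step 2: Reflect across x-axis → (-3, 6)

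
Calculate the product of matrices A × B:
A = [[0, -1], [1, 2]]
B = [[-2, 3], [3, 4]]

Matrix multiplication:
C[0][0] = 0×-2 + -1×3 = -3
C[0][1] = 0×3 + -1×4 = -4
C[1][0] = 1×-2 + 2×3 = 4
C[1][1] = 1×3 + 2×4 = 11
Result: [[-3, -4], [4, 11]]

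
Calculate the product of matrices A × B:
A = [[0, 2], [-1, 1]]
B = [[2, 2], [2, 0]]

Matrix multiplication:
C[0][0] = 0×2 + 2×2 = 4
C[0][1] = 0×2 + 2×0 = 0
C[1][0] = -1×2 + 1×2 = 0
C[1][1] = -1×2 + 1×0 = -2
Result: [[4, 0], [0, -2]]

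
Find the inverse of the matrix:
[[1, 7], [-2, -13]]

For [[a,b],[c,d]], inverse = (1/det)·[[d,-b],[-c,a]]
det = (1)(-13) - (7)(-2) = -13 - -14 = 1
Inverse = [[-13, -7], [2, 1]]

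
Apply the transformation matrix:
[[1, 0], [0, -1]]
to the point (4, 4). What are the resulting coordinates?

Matrix multiplication:
[[1, 0], [0, -1]] × [4, 4]ᵀ
= [(1)(4) + (0)(4), (0)(4) + (-1)(4)]ᵀ
= [4, -4]ᵀ
Result: (4, -4)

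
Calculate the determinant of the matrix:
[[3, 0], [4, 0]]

For a 2×2 matrix [[a, b], [c, d]], det = ad - bc
det = (3)(0) - (0)(4) = 0 - 0 = 0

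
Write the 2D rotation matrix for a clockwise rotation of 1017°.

Rotation matrix formula: [[cos θ, -sin θ], [sin θ, cos θ]]
A clockwise rotation by 1017° is equivalent to a counterclockwise rotation by -1017°.
For θ = -1017°:
cos(-1017°) = 0.4540
sin(-1017°) = 0.8910
Result: [[0.4540, -0.8910], [0.8910, 0.4540]]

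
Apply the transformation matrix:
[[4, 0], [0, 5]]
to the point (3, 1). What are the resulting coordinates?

Matrix multiplication:
[[4, 0], [0, 5]] × [3, 1]ᵀ
= [(4)(3) + (0)(1), (0)(3) + (5)(1)]ᵀ
= [12, 5]ᵀ
Result: (12, 5)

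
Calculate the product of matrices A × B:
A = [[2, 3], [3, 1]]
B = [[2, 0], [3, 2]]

Matrix multiplication:
C[0][0] = 2×2 + 3×3 = 13
C[0][1] = 2×0 + 3×2 = 6
C[1][0] = 3×2 + 1×3 = 9
C[1][1] = 3×0 + 1×2 = 2
Result: [[13, 6], [9, 2]]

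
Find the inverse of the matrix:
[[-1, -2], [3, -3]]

For [[a,b],[c,d]], inverse = (1/det)·[[d,-b],[-c,a]]
det = (-1)(-3) - (-2)(3) = 3 - -6 = 9
Inverse = (1/9)·[[-3, 2], [-3, -1]]
= [[-1/3, 2/9], [-1/3, -1/9]]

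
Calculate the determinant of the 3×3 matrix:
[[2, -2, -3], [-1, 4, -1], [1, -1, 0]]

Expansion along first row:
det = 2·det([[4,-1],[-1,0]]) - -2·det([[-1,-1],[1,0]]) + -3·det([[-1,4],[1,-1]])
    = 2·(4·0 - -1·-1) - -2·(-1·0 - -1·1) + -3·(-1·-1 - 4·1)
    = 2·-1 - -2·1 + -3·-3
    = -2 + 2 + 9 = 9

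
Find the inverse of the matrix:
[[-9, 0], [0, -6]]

For [[a,b],[c,d]], inverse = (1/det)·[[d,-b],[-c,a]]
det = (-9)(-6) - (0)(0) = 54 - 0 = 54
Inverse = (1/54)·[[-6, 0], [0, -9]]
= [[-1/9, 0], [0, -1/6]]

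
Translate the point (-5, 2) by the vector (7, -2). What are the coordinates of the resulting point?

Translation by (7, -2) (homogeneous matrix [[1, 0, 7], [0, 1, -2], [0, 0, 1]]):
x' = -5 + 7 = 2
y' = 2 + -2 = 0
Result: (2, 0)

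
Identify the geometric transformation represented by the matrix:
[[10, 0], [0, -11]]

This matrix represents: non-uniform scaling by sx = 10, sy = -11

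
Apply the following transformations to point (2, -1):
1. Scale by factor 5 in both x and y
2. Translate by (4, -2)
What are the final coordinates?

Step 1: Scale (2, -1) by 5 → (10, -5)
Step 2: Translate by (4, -2) → (14, -7)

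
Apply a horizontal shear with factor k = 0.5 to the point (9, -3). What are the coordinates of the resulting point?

Shear matrix for horizontal shear with factor k = 0.5:
[[1, 0.50], [0, 1]]
Result: (9, -3) → (7.5, -3)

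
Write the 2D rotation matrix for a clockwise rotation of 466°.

Rotation matrix formula: [[cos θ, -sin θ], [sin θ, cos θ]]
A clockwise rotation by 466° is equivalent to a counterclockwise rotation by -466°.
For θ = -466°:
cos(-466°) = -0.2756
sin(-466°) = -0.9613
Result: [[-0.2756, 0.9613], [-0.9613, -0.2756]]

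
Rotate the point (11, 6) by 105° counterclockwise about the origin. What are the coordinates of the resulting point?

Rotation matrix for 105°: [[cos 105°, -sin 105°], [sin 105°, cos 105°]] ≈ [[-0.258819, -0.965926], [0.965926, -0.258819]]
[[-0.258819, -0.965926], [0.965926, -0.258819]] × [11, 6]ᵀ ≈ [-8.6426, 9.0723]ᵀ
Result: (-8.6426, 9.0723)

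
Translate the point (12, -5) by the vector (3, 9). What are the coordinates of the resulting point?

Translation by (3, 9) (homogeneous matrix [[1, 0, 3], [0, 1, 9], [0, 0, 1]]):
x' = 12 + 3 = 15
y' = -5 + 9 = 4
Result: (15, 4)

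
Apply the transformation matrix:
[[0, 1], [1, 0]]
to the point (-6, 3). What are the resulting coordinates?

Matrix multiplication:
[[0, 1], [1, 0]] × [-6, 3]ᵀ
= [(0)(-6) + (1)(3), (1)(-6) + (0)(3)]ᵀ
= [3, -6]ᵀ
Result: (3, -6)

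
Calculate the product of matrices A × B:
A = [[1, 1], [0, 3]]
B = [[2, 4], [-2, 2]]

Matrix multiplication:
C[0][0] = 1×2 + 1×-2 = 0
C[0][1] = 1×4 + 1×2 = 6
C[1][0] = 0×2 + 3×-2 = -6
C[1][1] = 0×4 + 3×2 = 6
Result: [[0, 6], [-6, 6]]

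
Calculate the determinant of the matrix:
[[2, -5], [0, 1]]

For a 2×2 matrix [[a, b], [c, d]], det = ad - bc
det = (2)(1) - (-5)(0) = 2 - 0 = 2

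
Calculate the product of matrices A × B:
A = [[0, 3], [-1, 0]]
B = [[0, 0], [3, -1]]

Matrix multiplication:
C[0][0] = 0×0 + 3×3 = 9
C[0][1] = 0×0 + 3×-1 = -3
C[1][0] = -1×0 + 0×3 = 0
C[1][1] = -1×0 + 0×-1 = 0
Result: [[9, -3], [0, 0]]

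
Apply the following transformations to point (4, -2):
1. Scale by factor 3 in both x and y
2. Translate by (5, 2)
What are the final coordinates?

Step 1: Scale (4, -2) by 3 → (12, -6)
Step 2: Translate by (5, 2) → (17, -4)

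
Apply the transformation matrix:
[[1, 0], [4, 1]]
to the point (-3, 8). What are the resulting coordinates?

Matrix multiplication:
[[1, 0], [4, 1]] × [-3, 8]ᵀ
= [(1)(-3) + (0)(8), (4)(-3) + (1)(8)]ᵀ
= [-3, -4]ᵀ
Result: (-3, -4)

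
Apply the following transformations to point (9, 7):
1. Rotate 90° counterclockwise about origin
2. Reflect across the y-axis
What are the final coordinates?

Step 1: Rotate 90° → (-7, 9)
Step 2: Reflect across y-axis → (7, 9)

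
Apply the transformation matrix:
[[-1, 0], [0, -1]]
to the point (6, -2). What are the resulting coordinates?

Matrix multiplication:
[[-1, 0], [0, -1]] × [6, -2]ᵀ
= [(-1)(6) + (0)(-2), (0)(6) + (-1)(-2)]ᵀ
= [-6, 2]ᵀ
Result: (-6, 2)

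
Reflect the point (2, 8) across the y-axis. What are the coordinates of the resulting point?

Reflection across y-axis: (2, 8) → (-2, 8)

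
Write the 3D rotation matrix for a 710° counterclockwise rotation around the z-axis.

Rotation matrix for counterclockwise 710° around z-axis:
cos(710°) = 0.9848, sin(710°) = -0.1736
Result: [[0.9848, 0.1736, 0], [-0.1736, 0.9848, 0], [0, 0, 1]]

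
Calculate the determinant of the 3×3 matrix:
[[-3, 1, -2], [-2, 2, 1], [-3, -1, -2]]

Expansion along first row:
det = -3·det([[2,1],[-1,-2]]) - 1·det([[-2,1],[-3,-2]]) + -2·det([[-2,2],[-3,-1]])
    = -3·(2·-2 - 1·-1) - 1·(-2·-2 - 1·-3) + -2·(-2·-1 - 2·-3)
    = -3·-3 - 1·7 + -2·8
    = 9 + -7 + -16 = -14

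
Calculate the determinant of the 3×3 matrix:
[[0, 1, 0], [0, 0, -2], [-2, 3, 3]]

Expansion along first row:
det = 0·det([[0,-2],[3,3]]) - 1·det([[0,-2],[-2,3]]) + 0·det([[0,0],[-2,3]])
    = 0·(0·3 - -2·3) - 1·(0·3 - -2·-2) + 0·(0·3 - 0·-2)
    = 0·6 - 1·-4 + 0·0
    = 0 + 4 + 0 = 4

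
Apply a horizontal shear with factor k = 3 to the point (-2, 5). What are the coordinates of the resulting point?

Shear matrix for horizontal shear with factor k = 3:
[[1, 3], [0, 1]]
Result: (-2, 5) → (13, 5)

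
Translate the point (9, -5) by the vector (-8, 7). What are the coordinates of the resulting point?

Translation by (-8, 7) (homogeneous matrix [[1, 0, -8], [0, 1, 7], [0, 0, 1]]):
x' = 9 + -8 = 1
y' = -5 + 7 = 2
Result: (1, 2)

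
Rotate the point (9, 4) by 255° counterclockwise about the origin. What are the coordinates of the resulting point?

Rotation matrix for 255°: [[cos 255°, -sin 255°], [sin 255°, cos 255°]] ≈ [[-0.258819, 0.965926], [-0.965926, -0.258819]]
[[-0.258819, 0.965926], [-0.965926, -0.258819]] × [9, 4]ᵀ ≈ [1.5343, -9.7286]ᵀ
Result: (1.5343, -9.7286)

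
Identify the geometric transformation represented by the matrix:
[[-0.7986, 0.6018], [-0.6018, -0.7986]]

This matrix represents: rotation by 217° counterclockwise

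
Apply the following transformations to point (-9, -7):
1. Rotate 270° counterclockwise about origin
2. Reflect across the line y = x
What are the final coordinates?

Step 1: Rotate 270° → (-7, 9)
Step 2: Reflect across line y = x → (9, -7)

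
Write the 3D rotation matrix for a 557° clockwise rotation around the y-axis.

Rotation matrix for clockwise 557° around y-axis:
A clockwise rotation by 557° is a counterclockwise rotation by -557°.
cos(-557°) = -0.9563, sin(-557°) = 0.2924
Result: [[-0.9563, 0, 0.2924], [0, 1, 0], [-0.2924, 0, -0.9563]]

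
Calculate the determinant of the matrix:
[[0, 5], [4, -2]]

For a 2×2 matrix [[a, b], [c, d]], det = ad - bc
det = (0)(-2) - (5)(4) = 0 - 20 = -20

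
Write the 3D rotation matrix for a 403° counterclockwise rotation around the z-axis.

Rotation matrix for counterclockwise 403° around z-axis:
cos(403°) = 0.7314, sin(403°) = 0.6820
Result: [[0.7314, -0.6820, 0], [0.6820, 0.7314, 0], [0, 0, 1]]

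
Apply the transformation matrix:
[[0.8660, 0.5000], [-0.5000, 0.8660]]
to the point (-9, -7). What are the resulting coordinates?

Matrix multiplication:
[[0.8660, 0.5000], [-0.5000, 0.8660]] × [-9, -7]ᵀ
= [(0.8660)(-9) + (0.5000)(-7), (-0.5000)(-9) + (0.8660)(-7)]ᵀ
= [-11.2940, -1.5620]ᵀ
Result: (-11.2940, -1.5620)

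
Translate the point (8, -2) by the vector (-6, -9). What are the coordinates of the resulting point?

Translation by (-6, -9) (homogeneous matrix [[1, 0, -6], [0, 1, -9], [0, 0, 1]]):
x' = 8 + -6 = 2
y' = -2 + -9 = -11
Result: (2, -11)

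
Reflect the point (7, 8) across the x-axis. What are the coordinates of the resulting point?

Reflection across x-axis: (7, 8) → (7, -8)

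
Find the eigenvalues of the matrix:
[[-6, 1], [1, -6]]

Characteristic equation: det(A - λI) = 0
λ² - (trace)λ + (det) = 0
trace = -6 + -6 = -12, det = (-6)(-6) - (1)(1) = 35
λ² - (-12)λ + (35) = 0
λ = (-12 ± √((-12)² - 4·(35))) / 2 = (-12 ± √4) / 2
Solving: λ = -7, -5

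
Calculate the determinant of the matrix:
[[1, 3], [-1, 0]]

For a 2×2 matrix [[a, b], [c, d]], det = ad - bc
det = (1)(0) - (3)(-1) = 0 - -3 = 3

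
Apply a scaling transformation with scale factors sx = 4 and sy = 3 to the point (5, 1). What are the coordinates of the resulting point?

Scaling matrix:
[[4, 0], [0, 3]]
Result: (5 × 4, 1 × 3) = (20, 3)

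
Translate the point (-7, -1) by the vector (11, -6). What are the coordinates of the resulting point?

Translation by (11, -6) (homogeneous matrix [[1, 0, 11], [0, 1, -6], [0, 0, 1]]):
x' = -7 + 11 = 4
y' = -1 + -6 = -7
Result: (4, -7)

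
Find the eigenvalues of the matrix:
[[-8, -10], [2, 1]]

Characteristic equation: det(A - λI) = 0
λ² - (trace)λ + (det) = 0
trace = -8 + 1 = -7, det = (-8)(1) - (-10)(2) = 12
λ² - (-7)λ + (12) = 0
λ = (-7 ± √((-7)² - 4·(12))) / 2 = (-7 ± √1) / 2
Solving: λ = -4, -3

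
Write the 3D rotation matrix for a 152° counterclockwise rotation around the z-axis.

Rotation matrix for counterclockwise 152° around z-axis:
cos(152°) = -0.8829, sin(152°) = 0.4695
Result: [[-0.8829, -0.4695, 0], [0.4695, -0.8829, 0], [0, 0, 1]]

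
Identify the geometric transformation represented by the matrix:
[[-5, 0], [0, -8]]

This matrix represents: non-uniform scaling by sx = -5, sy = -8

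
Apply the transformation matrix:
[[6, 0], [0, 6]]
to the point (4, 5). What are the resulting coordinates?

Matrix multiplication:
[[6, 0], [0, 6]] × [4, 5]ᵀ
= [(6)(4) + (0)(5), (0)(4) + (6)(5)]ᵀ
= [24, 30]ᵀ
Result: (24, 30)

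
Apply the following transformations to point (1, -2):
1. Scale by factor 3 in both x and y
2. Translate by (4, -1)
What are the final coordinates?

Step 1: Scale (1, -2) by 3 → (3, -6)
Step 2: Translate by (4, -1) → (7, -7)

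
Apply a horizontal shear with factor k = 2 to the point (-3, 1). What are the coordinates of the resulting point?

Shear matrix for horizontal shear with factor k = 2:
[[1, 2], [0, 1]]
Result: (-3, 1) → (-1, 1)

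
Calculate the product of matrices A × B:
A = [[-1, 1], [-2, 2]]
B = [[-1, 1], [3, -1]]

Matrix multiplication:
C[0][0] = -1×-1 + 1×3 = 4
C[0][1] = -1×1 + 1×-1 = -2
C[1][0] = -2×-1 + 2×3 = 8
C[1][1] = -2×1 + 2×-1 = -4
Result: [[4, -2], [8, -4]]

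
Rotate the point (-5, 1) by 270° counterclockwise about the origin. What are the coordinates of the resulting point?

Rotation matrix for 270°: [[cos 270°, -sin 270°], [sin 270°, cos 270°]] = [[0, 1], [-1, 0]]
[[0, 1], [-1, 0]] × [-5, 1]ᵀ = [1, 5]ᵀ
Result: (1, 5)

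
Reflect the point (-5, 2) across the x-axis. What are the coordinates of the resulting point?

Reflection across x-axis: (-5, 2) → (-5, -2)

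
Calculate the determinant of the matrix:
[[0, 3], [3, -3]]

For a 2×2 matrix [[a, b], [c, d]], det = ad - bc
det = (0)(-3) - (3)(3) = 0 - 9 = -9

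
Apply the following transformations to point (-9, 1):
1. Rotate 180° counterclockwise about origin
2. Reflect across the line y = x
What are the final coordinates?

Step 1: Rotate 180° → (9, -1)
Step 2: Reflect across line y = x → (-1, 9)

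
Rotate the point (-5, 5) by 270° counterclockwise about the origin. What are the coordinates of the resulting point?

Rotation matrix for 270°: [[cos 270°, -sin 270°], [sin 270°, cos 270°]] = [[0, 1], [-1, 0]]
[[0, 1], [-1, 0]] × [-5, 5]ᵀ = [5, 5]ᵀ
Result: (5, 5)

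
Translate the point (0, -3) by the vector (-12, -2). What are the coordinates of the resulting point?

Translation by (-12, -2) (homogeneous matrix [[1, 0, -12], [0, 1, -2], [0, 0, 1]]):
x' = 0 + -12 = -12
y' = -3 + -2 = -5
Result: (-12, -5)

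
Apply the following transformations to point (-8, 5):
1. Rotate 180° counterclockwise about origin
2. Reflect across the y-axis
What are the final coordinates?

Step 1: Rotate 180° → (8, -5)
Step 2: Reflect across y-axis → (-8, -5)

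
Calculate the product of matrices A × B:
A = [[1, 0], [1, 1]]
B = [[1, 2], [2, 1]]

Matrix multiplication:
C[0][0] = 1×1 + 0×2 = 1
C[0][1] = 1×2 + 0×1 = 2
C[1][0] = 1×1 + 1×2 = 3
C[1][1] = 1×2 + 1×1 = 3
Result: [[1, 2], [3, 3]]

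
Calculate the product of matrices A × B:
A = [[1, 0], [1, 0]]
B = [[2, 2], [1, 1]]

Matrix multiplication:
C[0][0] = 1×2 + 0×1 = 2
C[0][1] = 1×2 + 0×1 = 2
C[1][0] = 1×2 + 0×1 = 2
C[1][1] = 1×2 + 0×1 = 2
Result: [[2, 2], [2, 2]]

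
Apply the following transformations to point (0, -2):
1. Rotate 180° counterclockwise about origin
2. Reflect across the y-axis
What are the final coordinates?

Step 1: Rotate 180° → (0, 2)
Step 2: Reflect across y-axis → (0, 2)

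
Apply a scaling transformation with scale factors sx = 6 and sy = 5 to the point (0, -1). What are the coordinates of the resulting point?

Scaling matrix:
[[6, 0], [0, 5]]
Result: (0 × 6, -1 × 5) = (0, -5)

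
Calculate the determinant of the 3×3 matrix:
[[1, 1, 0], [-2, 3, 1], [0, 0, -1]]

Expansion along first row:
det = 1·det([[3,1],[0,-1]]) - 1·det([[-2,1],[0,-1]]) + 0·det([[-2,3],[0,0]])
    = 1·(3·-1 - 1·0) - 1·(-2·-1 - 1·0) + 0·(-2·0 - 3·0)
    = 1·-3 - 1·2 + 0·0
    = -3 + -2 + 0 = -5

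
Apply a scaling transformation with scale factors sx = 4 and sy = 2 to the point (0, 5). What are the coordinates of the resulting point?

Scaling matrix:
[[4, 0], [0, 2]]
Result: (0 × 4, 5 × 2) = (0, 10)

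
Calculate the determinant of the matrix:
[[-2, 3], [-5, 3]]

For a 2×2 matrix [[a, b], [c, d]], det = ad - bc
det = (-2)(3) - (3)(-5) = -6 - -15 = 9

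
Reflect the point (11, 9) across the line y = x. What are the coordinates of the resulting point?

Reflection across line y = x: (11, 9) → (9, 11)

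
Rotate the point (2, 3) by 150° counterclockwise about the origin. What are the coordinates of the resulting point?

Rotation matrix for 150°: [[cos 150°, -sin 150°], [sin 150°, cos 150°]] ≈ [[-0.866025, -0.500000], [0.500000, -0.866025]]
[[-0.866025, -0.500000], [0.500000, -0.866025]] × [2, 3]ᵀ ≈ [-3.2321, -1.5981]ᵀ
Result: (-3.2321, -1.5981)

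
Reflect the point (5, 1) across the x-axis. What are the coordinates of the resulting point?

Reflection across x-axis: (5, 1) → (5, -1)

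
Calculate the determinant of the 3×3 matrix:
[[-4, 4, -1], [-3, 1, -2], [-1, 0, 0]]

Expansion along first row:
det = -4·det([[1,-2],[0,0]]) - 4·det([[-3,-2],[-1,0]]) + -1·det([[-3,1],[-1,0]])
    = -4·(1·0 - -2·0) - 4·(-3·0 - -2·-1) + -1·(-3·0 - 1·-1)
    = -4·0 - 4·-2 + -1·1
    = 0 + 8 + -1 = 7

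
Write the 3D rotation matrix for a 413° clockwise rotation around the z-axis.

Rotation matrix for clockwise 413° around z-axis:
A clockwise rotation by 413° is a counterclockwise rotation by -413°.
cos(-413°) = 0.6018, sin(-413°) = -0.7986
Result: [[0.6018, 0.7986, 0], [-0.7986, 0.6018, 0], [0, 0, 1]]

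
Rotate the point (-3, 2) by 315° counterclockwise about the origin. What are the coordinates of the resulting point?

Rotation matrix for 315°: [[cos 315°, -sin 315°], [sin 315°, cos 315°]] ≈ [[0.707107, 0.707107], [-0.707107, 0.707107]]
[[0.707107, 0.707107], [-0.707107, 0.707107]] × [-3, 2]ᵀ ≈ [-0.7071, 3.5355]ᵀ
Result: (-0.7071, 3.5355)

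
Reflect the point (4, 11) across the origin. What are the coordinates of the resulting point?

Reflection across origin: (4, 11) → (-4, -11)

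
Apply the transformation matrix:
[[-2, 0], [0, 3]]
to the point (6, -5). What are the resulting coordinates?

Matrix multiplication:
[[-2, 0], [0, 3]] × [6, -5]ᵀ
= [(-2)(6) + (0)(-5), (0)(6) + (3)(-5)]ᵀ
= [-12, -15]ᵀ
Result: (-12, -15)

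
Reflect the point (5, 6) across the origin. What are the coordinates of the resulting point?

Reflection across origin: (5, 6) → (-5, -6)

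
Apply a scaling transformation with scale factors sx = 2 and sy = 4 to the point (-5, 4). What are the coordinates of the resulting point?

Scaling matrix:
[[2, 0], [0, 4]]
Result: (-5 × 2, 4 × 4) = (-10, 16)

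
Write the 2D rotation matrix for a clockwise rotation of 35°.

Rotation matrix formula: [[cos θ, -sin θ], [sin θ, cos θ]]
A clockwise rotation by 35° is equivalent to a counterclockwise rotation by -35°.
For θ = -35°:
cos(-35°) = 0.8192
sin(-35°) = -0.5736
Result: [[0.8192, 0.5736], [-0.5736, 0.8192]]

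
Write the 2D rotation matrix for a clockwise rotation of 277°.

Rotation matrix formula: [[cos θ, -sin θ], [sin θ, cos θ]]
A clockwise rotation by 277° is equivalent to a counterclockwise rotation by -277°.
For θ = -277°:
cos(-277°) = 0.1219
sin(-277°) = 0.9925
Result: [[0.1219, -0.9925], [0.9925, 0.1219]]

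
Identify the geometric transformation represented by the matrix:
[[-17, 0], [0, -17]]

This matrix represents: uniform scaling by factor -17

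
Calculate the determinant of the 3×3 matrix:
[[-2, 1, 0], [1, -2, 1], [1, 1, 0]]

Expansion along first row:
det = -2·det([[-2,1],[1,0]]) - 1·det([[1,1],[1,0]]) + 0·det([[1,-2],[1,1]])
    = -2·(-2·0 - 1·1) - 1·(1·0 - 1·1) + 0·(1·1 - -2·1)
    = -2·-1 - 1·-1 + 0·3
    = 2 + 1 + 0 = 3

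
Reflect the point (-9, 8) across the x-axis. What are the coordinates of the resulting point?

Reflection across x-axis: (-9, 8) → (-9, -8)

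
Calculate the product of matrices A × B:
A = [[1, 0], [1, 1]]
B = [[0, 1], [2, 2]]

Matrix multiplication:
C[0][0] = 1×0 + 0×2 = 0
C[0][1] = 1×1 + 0×2 = 1
C[1][0] = 1×0 + 1×2 = 2
C[1][1] = 1×1 + 1×2 = 3
Result: [[0, 1], [2, 3]]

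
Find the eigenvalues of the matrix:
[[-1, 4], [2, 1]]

Characteristic equation: det(A - λI) = 0
λ² - (trace)λ + (det) = 0
trace = -1 + 1 = 0, det = (-1)(1) - (4)(2) = -9
λ² - (0)λ + (-9) = 0
λ = (0 ± √((0)² - 4·(-9))) / 2 = (0 ± √36) / 2
Solving: λ = -3, 3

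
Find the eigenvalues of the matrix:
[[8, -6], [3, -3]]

Characteristic equation: det(A - λI) = 0
λ² - (trace)λ + (det) = 0
trace = 8 + -3 = 5, det = (8)(-3) - (-6)(3) = -6
λ² - (5)λ + (-6) = 0
λ = (5 ± √((5)² - 4·(-6))) / 2 = (5 ± √49) / 2
Solving: λ = -1, 6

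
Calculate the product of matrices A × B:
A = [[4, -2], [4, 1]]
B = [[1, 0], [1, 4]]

Matrix multiplication:
C[0][0] = 4×1 + -2×1 = 2
C[0][1] = 4×0 + -2×4 = -8
C[1][0] = 4×1 + 1×1 = 5
C[1][1] = 4×0 + 1×4 = 4
Result: [[2, -8], [5, 4]]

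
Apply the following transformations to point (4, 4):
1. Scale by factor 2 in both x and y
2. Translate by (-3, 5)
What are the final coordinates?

Step 1: Scale (4, 4) by 2 → (8, 8)
Step 2: Translate by (-3, 5) → (5, 13)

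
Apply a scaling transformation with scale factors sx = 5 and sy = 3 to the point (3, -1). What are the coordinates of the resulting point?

Scaling matrix:
[[5, 0], [0, 3]]
Result: (3 × 5, -1 × 3) = (15, -3)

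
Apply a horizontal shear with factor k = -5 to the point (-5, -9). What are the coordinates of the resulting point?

Shear matrix for horizontal shear with factor k = -5:
[[1, -5], [0, 1]]
Result: (-5, -9) → (40, -9)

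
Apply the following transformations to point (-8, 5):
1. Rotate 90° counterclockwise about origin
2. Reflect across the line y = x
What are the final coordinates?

Step 1: Rotate 90° → (-5, -8)
Step 2: Reflect across line y = x → (-8, -5)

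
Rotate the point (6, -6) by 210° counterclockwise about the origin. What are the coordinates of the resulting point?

Rotation matrix for 210°: [[cos 210°, -sin 210°], [sin 210°, cos 210°]] ≈ [[-0.866025, 0.500000], [-0.500000, -0.866025]]
[[-0.866025, 0.500000], [-0.500000, -0.866025]] × [6, -6]ᵀ ≈ [-8.1962, 2.1962]ᵀ
Result: (-8.1962, 2.1962)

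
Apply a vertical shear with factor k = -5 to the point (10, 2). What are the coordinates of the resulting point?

Shear matrix for vertical shear with factor k = -5:
[[1, 0], [-5, 1]]
Result: (10, 2) → (10, -48)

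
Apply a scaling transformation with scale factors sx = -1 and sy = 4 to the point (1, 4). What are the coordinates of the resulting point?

Scaling matrix:
[[-1, 0], [0, 4]]
Result: (1 × -1, 4 × 4) = (-1, 16)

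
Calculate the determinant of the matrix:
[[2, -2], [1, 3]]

For a 2×2 matrix [[a, b], [c, d]], det = ad - bc
det = (2)(3) - (-2)(1) = 6 - -2 = 8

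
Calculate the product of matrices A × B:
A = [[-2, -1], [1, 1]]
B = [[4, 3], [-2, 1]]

Matrix multiplication:
C[0][0] = -2×4 + -1×-2 = -6
C[0][1] = -2×3 + -1×1 = -7
C[1][0] = 1×4 + 1×-2 = 2
C[1][1] = 1×3 + 1×1 = 4
Result: [[-6, -7], [2, 4]]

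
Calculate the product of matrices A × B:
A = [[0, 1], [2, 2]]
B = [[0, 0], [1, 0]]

Matrix multiplication:
C[0][0] = 0×0 + 1×1 = 1
C[0][1] = 0×0 + 1×0 = 0
C[1][0] = 2×0 + 2×1 = 2
C[1][1] = 2×0 + 2×0 = 0
Result: [[1, 0], [2, 0]]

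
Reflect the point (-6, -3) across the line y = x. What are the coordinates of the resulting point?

Reflection across line y = x: (-6, -3) → (-3, -6)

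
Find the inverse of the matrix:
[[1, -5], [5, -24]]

For [[a,b],[c,d]], inverse = (1/det)·[[d,-b],[-c,a]]
det = (1)(-24) - (-5)(5) = -24 - -25 = 1
Inverse = [[-24, 5], [-5, 1]]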